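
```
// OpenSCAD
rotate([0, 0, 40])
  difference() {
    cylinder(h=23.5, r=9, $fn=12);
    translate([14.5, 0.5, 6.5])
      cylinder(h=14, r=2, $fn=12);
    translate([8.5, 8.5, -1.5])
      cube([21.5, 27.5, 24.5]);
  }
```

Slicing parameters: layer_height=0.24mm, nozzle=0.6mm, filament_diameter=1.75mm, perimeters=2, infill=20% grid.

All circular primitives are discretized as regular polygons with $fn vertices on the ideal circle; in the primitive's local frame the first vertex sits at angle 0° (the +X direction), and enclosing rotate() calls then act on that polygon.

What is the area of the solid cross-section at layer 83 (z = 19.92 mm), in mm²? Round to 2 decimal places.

At z = 19.92 mm: the cylinder: section is a regular 12-gon, circumradius r=9 (area = (12/2)·9.000²·sin(360°/12) = 243.00 mm²); the cylinder at (14.5, 0.5): section is a regular 12-gon, circumradius r=2 (area = (12/2)·2.000²·sin(360°/12) = 12.00 mm²); the cube at (8.5, 8.5) (footprint 21.5×27.5) is included at this height (area 591.25 mm²); After the difference (first − rest): starting from the r=9 cylinder (243.00 mm²), the r=2 cylinder at (14.5, 0.5) misses the remaining region (no effect); the 21.5×27.5 cube at (8.5, 8.5) misses the remaining region (no effect) — area = 243.00 mm²; (whole slice rotated 40° about Z — lengths, areas and connectivity unchanged). Overall, the cross-section is a single solid region. Net area = 243.00 mm².

243.00 mm²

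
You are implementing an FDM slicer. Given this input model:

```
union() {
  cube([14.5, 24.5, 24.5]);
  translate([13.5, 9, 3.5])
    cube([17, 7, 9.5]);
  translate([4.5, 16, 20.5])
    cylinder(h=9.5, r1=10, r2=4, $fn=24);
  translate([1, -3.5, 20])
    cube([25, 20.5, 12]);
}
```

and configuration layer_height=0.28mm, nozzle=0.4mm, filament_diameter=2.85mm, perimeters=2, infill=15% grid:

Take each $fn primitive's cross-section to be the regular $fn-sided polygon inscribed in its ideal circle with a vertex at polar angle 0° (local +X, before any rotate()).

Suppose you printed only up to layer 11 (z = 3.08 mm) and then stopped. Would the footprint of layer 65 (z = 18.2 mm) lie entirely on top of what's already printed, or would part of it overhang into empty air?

Compare the two slices. At z = 3.08: the cube (footprint 14.5×24.5) is included at this height (area 355.25 mm²); the cube at (13.5, 9) is not intersected at this z (z outside [3.5, 13]); the cone at (4.5, 16) is absent (z outside [20.5, 30]); the cube at (1, -3.5) is not intersected at this z (z outside [20, 32]); Merging all regions: only the 14.5×24.5 cube is present, so the union is just that shape — area = 355.25 mm². At z = 18.2: the cube is present — its section is the full 14.5×24.5 rectangle (area 355.25 mm²); the cube at (13.5, 9) is not intersected at this z (z outside [3.5, 13]); the cone at (4.5, 16) is not intersected at this z (z outside [20.5, 30]); the cube at (1, -3.5) does not reach this height (z outside [20, 32]); Combining (union): only the 14.5×24.5 cube is present, so the union is just that shape — area = 355.25 mm². Checking containment: the cross-section at z = 18.2 is a subset of the cross-section at z = 3.08.

entirely on top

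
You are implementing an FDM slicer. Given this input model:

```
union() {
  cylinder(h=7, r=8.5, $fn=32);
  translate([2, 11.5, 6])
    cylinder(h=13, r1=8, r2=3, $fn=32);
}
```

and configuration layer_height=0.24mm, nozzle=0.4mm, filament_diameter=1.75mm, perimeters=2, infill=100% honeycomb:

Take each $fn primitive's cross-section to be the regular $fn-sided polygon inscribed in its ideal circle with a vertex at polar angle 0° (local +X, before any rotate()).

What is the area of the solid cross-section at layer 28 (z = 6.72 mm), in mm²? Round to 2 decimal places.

377.14 mm²

At z = 6.72 mm: the r=8.5 cylinder gives a regular 32-gon of circumradius 8.5 (constant along its height) (area = (32/2)·8.500²·sin(360°/32) = 225.52 mm²); the cone at (2, 11.5): at t=0.055 of its height the radius interpolates to r₁+(r₂−r₁)t = 7.723, giving a regular 32-gon of that circumradius (area = (32/2)·7.723²·sin(360°/32) = 186.18 mm²); Combining (union): the regions partially overlap — summed areas 411.71 mm² minus the doubly-counted overlap 34.56 mm² gives 377.14 mm² — area = 377.14 mm². Overall, the cross-section is a single solid region. Net area = 377.14 mm².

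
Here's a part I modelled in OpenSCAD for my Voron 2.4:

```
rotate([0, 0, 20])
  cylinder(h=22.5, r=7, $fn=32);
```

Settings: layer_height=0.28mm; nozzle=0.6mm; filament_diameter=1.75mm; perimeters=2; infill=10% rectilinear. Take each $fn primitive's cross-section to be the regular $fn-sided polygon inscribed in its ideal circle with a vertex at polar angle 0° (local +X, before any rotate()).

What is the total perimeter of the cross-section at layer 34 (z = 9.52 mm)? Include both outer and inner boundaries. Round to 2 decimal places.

43.91 mm

At z = 9.52 mm: the r=7 cylinder gives a regular 32-gon of circumradius 7 (constant along its height) (perimeter = 2·32·7.000·sin(180°/32) = 43.91 mm); (rotated 20° about Z; rotation is an isometry so areas/perimeters/island counts are preserved). Overall, the cross-section is a single solid region. Total boundary length (outer) = 43.91 mm.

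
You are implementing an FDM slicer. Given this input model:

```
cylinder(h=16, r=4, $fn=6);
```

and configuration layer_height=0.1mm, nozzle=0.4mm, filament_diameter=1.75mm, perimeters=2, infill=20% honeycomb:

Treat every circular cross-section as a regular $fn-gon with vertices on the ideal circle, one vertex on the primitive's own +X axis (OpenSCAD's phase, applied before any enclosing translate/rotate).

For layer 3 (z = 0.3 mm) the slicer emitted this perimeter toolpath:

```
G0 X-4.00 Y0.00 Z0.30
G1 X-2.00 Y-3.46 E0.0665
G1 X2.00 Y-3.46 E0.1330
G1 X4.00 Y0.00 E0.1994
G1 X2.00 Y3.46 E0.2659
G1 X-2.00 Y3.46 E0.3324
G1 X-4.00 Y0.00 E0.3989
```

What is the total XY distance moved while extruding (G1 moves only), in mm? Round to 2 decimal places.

Sum the Euclidean lengths of each G1 segment: total = 23.99 mm.

23.99 mm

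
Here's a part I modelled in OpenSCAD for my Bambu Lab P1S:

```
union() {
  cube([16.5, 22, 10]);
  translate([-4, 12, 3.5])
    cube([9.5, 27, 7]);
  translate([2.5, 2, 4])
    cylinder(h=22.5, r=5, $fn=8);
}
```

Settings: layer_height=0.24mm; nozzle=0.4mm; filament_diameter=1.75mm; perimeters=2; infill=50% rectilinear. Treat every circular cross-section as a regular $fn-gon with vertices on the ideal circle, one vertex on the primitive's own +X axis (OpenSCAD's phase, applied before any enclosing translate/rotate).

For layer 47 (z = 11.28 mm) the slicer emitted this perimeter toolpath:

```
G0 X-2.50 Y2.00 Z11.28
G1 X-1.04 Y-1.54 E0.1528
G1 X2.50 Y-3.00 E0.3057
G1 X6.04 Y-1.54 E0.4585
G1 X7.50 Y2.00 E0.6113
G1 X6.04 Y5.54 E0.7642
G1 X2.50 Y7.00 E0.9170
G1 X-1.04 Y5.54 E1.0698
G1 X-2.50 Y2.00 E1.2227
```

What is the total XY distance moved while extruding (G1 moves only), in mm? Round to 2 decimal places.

Sum the Euclidean lengths of each G1 segment: total = 30.63 mm.

30.63 mm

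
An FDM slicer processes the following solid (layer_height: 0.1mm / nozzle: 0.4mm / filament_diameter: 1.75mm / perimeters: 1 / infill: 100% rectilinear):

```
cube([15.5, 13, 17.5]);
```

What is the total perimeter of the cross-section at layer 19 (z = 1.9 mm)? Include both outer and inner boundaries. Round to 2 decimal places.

57.00 mm

At z = 1.9 mm: the cube (footprint 15.5×13) is included at this height (perimeter 57.00 mm). Overall, the cross-section is a single solid region. Total boundary length (outer) = 57.00 mm.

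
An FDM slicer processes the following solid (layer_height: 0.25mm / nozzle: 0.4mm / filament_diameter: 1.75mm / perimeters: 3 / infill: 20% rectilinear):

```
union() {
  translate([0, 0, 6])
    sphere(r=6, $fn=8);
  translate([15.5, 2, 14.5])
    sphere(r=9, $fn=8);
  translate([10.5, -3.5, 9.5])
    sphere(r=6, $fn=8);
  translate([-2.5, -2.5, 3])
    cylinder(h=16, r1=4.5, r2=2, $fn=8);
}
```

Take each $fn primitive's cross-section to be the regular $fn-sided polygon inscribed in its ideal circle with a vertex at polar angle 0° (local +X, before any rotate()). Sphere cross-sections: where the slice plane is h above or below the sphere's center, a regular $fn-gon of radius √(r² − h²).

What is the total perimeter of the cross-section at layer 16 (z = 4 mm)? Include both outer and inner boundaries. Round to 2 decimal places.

52.95 mm

At z = 4 mm: the r=6 sphere contributes a regular 8-gon of circumradius √(6²−2²) = 5.657 (perimeter = 2·8·5.657·sin(180°/8) = 34.64 mm); the sphere at (15.5, 2) does not reach this height (|z−center|=10.500 > r=9); the r=6 sphere at (10.5, -3.5) slices to a regular 8-gon of circumradius 2.398 (√(r²−h²) with h=5.5 from center) (perimeter = 2·8·2.398·sin(180°/8) = 14.68 mm); the cone at (-2.5, -2.5): at t=0.062 of its height the radius interpolates to r₁+(r₂−r₁)t = 4.344, giving a regular 8-gon of that circumradius (perimeter = 2·8·4.344·sin(180°/8) = 26.60 mm); Combining (union): the regions partially overlap (shared area 37.09 mm²), so the edge portions inside another operand are dropped and the merged outline is re-measured after clipping — boundary = 52.95 mm. Overall, the cross-section has 2 separate islands. Total boundary length (outer) = 52.95 mm.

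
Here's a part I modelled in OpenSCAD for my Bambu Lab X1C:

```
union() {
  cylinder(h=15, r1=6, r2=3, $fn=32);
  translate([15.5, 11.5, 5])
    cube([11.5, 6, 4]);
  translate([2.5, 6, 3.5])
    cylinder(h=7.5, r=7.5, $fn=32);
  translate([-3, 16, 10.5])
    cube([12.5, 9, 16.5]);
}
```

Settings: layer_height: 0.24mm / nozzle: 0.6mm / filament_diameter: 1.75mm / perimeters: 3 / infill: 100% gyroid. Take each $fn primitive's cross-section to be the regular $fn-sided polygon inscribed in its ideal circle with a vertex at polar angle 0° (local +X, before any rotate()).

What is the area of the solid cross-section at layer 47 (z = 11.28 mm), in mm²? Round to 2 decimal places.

At z = 11.28 mm: the cone contributes a regular 32-gon of circumradius 3.744 (interpolated between r1=6 and r2=3 at t=0.752) (area = (32/2)·3.744²·sin(360°/32) = 43.75 mm²); the cube at (15.5, 11.5) is absent (z outside [5, 9]); the cylinder at (2.5, 6) is absent (z outside [3.5, 11]); the 12.5×9 cube at (-3, 16) contributes its full rectangle (area 112.50 mm²); Combining (union): the 2 present regions are separate (no shared area or edge), so areas and boundary lengths simply add and each stays a separate island — area = 156.25 mm². Overall, the cross-section has 2 separate islands. Net area = 156.25 mm².

156.25 mm²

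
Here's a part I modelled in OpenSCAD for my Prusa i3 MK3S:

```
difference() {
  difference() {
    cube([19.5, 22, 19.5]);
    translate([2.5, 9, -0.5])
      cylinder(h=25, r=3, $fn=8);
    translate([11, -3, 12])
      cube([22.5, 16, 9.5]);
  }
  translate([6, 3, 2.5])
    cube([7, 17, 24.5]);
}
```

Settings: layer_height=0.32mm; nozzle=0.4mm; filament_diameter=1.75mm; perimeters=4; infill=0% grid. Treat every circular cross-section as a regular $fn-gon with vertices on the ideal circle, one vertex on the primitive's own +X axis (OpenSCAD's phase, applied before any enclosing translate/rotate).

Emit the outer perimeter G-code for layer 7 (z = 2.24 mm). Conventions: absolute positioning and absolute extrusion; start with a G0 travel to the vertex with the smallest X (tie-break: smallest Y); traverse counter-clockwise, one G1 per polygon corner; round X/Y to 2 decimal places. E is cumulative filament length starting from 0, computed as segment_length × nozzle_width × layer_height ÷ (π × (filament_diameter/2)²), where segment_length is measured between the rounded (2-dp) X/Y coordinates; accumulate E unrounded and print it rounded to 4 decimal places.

G0 X0.00 Y0.00 Z2.24
G1 X19.50 Y0.00 E1.0377
G1 X19.50 Y22.00 E2.2085
G1 X0.00 Y22.00 E3.2462
G1 X0.00 Y10.21 E3.8736
G1 X0.38 Y11.12 E3.9261
G1 X2.50 Y12.00 E4.0482
G1 X4.62 Y11.12 E4.1704
G1 X5.50 Y9.00 E4.2925
G1 X4.62 Y6.88 E4.4147
G1 X2.50 Y6.00 E4.5368
G1 X0.38 Y6.88 E4.6590
G1 X0.00 Y7.79 E4.7115
G1 X0.00 Y0.00 E5.1260

At z = 2.24 mm: the cube is present — its section is the full 19.5×22 rectangle; the r=3 cylinder at (2.5, 9) contributes a regular 8-gon of circumradius 3; the cube at (11, -3) is absent (z outside [12, 21.5]); After the difference (first − rest): starting from the 19.5×22 cube, the r=3 cylinder at (2.5, 9) partially overlaps it — only the 24.85 mm² overlap (of its 25.46 mm²) is removed, clipping the outline — 1 connected region; the cube at (6, 3) is not intersected at this z (z outside [2.5, 27]); After the difference (first − rest): none of the subtracted shapes is present at this height, so that combined region is unchanged — 1 connected region. The outline is a single polygon with 13 vertices. Extrusion per mm of travel: 0.4 × 0.32 / (π × 0.875²) = 0.053216. Accumulating E over each segment gives final E = 5.1260.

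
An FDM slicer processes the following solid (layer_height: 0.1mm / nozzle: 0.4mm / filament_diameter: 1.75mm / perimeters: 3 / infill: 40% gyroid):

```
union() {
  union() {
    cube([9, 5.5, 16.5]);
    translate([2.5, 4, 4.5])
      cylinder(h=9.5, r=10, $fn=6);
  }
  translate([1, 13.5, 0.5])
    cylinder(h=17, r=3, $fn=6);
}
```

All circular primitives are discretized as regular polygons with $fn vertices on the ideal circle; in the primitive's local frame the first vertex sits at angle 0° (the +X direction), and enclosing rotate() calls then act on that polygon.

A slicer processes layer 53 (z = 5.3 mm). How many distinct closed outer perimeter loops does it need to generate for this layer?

At z = 5.3 mm: the cube (footprint 9×5.5) is included at this height; the r=10 cylinder at (2.5, 4) contributes a regular 6-gon of circumradius 10; Combining (union): the 9×5.5 cube lies entirely inside the r=10 cylinder at (2.5, 4), so the union is just the r=10 cylinder at (2.5, 4) — 1 connected region; the r=3 cylinder at (1, 13.5) gives a regular 6-gon of circumradius 3 (constant along its height); Taking the union: the regions partially overlap (shared area 7.06 mm²), so overlapping operands fuse into one piece — 1 connected region. The result has 1 disconnected region.

1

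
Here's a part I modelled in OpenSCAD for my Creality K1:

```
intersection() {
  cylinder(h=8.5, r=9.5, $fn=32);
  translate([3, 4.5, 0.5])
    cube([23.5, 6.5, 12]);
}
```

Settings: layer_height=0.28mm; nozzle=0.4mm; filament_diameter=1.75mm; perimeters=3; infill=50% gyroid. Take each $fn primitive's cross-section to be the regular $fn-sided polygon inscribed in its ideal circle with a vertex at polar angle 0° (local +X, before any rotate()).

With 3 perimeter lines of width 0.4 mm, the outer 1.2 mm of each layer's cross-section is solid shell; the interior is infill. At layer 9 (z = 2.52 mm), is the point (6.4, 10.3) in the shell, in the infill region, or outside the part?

outside

At z = 2.52 mm: the r=9.5 cylinder gives a regular 32-gon of circumradius 9.5 (constant along its height); the cube at (3, 4.5) (footprint 23.5×6.5) is included at this height; Keeping only the common overlap: the 23.5×6.5 cube at (3, 4.5) partially overlaps the r=9.5 cylinder; clipping to the common part keeps 15.06 mm² — 1 connected region. Overall, the cross-section is a single solid region. The nearest boundary edge runs (3.64, 8.78)→(5.28, 7.90); distance from the point to it = 2.65 mm. The point is not inside any of the regions above, so it lies outside the cross-section (2.65 mm from the nearest boundary).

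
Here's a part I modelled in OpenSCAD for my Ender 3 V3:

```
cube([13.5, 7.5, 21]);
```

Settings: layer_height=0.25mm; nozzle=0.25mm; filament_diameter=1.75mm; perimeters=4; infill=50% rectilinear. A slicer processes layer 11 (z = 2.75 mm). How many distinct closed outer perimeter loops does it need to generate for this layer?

At z = 2.75 mm: the cube is present — its section is the full 13.5×7.5 rectangle. The result has 1 disconnected region.

1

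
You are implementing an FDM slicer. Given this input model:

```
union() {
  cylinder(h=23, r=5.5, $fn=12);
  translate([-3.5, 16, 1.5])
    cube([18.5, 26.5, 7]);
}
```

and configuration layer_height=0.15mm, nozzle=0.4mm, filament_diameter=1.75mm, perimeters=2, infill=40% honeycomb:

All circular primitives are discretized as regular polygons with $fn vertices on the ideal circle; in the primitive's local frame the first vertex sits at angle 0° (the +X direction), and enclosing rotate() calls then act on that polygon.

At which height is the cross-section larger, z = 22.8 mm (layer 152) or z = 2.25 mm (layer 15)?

Layer 152 (z = 22.8): the r=5.5 cylinder contributes a regular 12-gon of circumradius 5.5 (area = (12/2)·5.500²·sin(360°/12) = 90.75 mm²); the cube at (-3.5, 16) does not reach this height (z outside [1.5, 8.5]); Taking the union: only the r=5.5 cylinder is present, so the union is just that shape — area = 90.75 mm². So its area = 90.75 mm². Layer 15 (z = 2.25): the r=5.5 cylinder contributes a regular 12-gon of circumradius 5.5 (area = (12/2)·5.500²·sin(360°/12) = 90.75 mm²); the cube at (-3.5, 16) (footprint 18.5×26.5) is included at this height (area 490.25 mm²); Taking the union: the 2 present regions are separate (no shared area or edge), so areas and boundary lengths simply add and each stays a separate island — area = 581.00 mm². So its area = 581.00 mm². Layer 15 is larger (581.00 vs 90.75 mm²).

layer 15 (z = 2.25 mm)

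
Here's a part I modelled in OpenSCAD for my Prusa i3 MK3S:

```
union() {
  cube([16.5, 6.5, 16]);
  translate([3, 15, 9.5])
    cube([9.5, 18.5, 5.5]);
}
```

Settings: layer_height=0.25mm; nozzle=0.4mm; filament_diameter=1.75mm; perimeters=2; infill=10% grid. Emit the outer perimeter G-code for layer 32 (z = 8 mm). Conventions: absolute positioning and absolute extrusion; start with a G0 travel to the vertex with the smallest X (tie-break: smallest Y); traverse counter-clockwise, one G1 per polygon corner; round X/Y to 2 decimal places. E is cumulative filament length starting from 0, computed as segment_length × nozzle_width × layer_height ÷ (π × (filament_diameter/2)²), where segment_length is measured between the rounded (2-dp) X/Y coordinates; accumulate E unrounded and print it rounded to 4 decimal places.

At z = 8 mm: the 16.5×6.5 cube contributes its full rectangle; the cube at (3, 15) does not reach this height (z outside [9.5, 15]); Combining (union): only the 16.5×6.5 cube is present, so the union is just that shape — 1 connected region. The outline is a single polygon with 4 vertices. Extrusion per mm of travel: 0.4 × 0.25 / (π × 0.875²) = 0.041575. Accumulating E over each segment gives final E = 1.9125.

G0 X0.00 Y0.00 Z8.00
G1 X16.50 Y0.00 E0.6860
G1 X16.50 Y6.50 E0.9562
G1 X0.00 Y6.50 E1.6422
G1 X0.00 Y0.00 E1.9125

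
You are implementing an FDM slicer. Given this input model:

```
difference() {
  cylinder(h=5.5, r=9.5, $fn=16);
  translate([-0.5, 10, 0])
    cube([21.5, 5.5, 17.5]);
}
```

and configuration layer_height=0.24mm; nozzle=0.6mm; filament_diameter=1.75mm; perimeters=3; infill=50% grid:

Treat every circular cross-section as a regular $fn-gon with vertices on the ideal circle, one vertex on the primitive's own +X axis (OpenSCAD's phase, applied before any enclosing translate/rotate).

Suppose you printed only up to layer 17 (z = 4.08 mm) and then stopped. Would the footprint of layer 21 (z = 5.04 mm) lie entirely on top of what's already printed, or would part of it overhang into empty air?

entirely on top

Compare the two slices. At z = 4.08: the r=9.5 cylinder contributes a regular 16-gon of circumradius 9.5 (area = (16/2)·9.500²·sin(360°/16) = 276.30 mm²); the cube at (-0.5, 10) (footprint 21.5×5.5) is included at this height (area 118.25 mm²); After the difference (first − rest): starting from the r=9.5 cylinder (276.30 mm²), the 21.5×5.5 cube at (-0.5, 10) misses the remaining region (no effect) — area = 276.30 mm². At z = 5.04: the r=9.5 cylinder gives a regular 16-gon of circumradius 9.5 (constant along its height) (area = (16/2)·9.500²·sin(360°/16) = 276.30 mm²); the cube at (-0.5, 10) (footprint 21.5×5.5) is included at this height (area 118.25 mm²); Subtracting the remaining from the first: starting from the r=9.5 cylinder (276.30 mm²), the 21.5×5.5 cube at (-0.5, 10) misses the remaining region (no effect) — area = 276.30 mm². Checking containment: the cross-section at z = 5.04 is a subset of the cross-section at z = 4.08.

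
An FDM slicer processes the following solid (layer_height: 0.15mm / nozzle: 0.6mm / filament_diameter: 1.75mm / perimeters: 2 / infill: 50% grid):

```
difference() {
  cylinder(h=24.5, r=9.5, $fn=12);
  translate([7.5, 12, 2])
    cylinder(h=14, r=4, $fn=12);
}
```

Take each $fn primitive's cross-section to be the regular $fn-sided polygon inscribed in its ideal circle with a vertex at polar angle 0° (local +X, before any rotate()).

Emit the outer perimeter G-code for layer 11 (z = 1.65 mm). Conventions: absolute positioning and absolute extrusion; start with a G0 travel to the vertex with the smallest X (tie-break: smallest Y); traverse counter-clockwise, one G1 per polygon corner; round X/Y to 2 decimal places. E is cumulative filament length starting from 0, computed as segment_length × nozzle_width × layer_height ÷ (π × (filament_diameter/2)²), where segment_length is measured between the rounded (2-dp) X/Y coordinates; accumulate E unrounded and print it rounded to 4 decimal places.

At z = 1.65 mm: the r=9.5 cylinder contributes a regular 12-gon of circumradius 9.5; the cylinder at (7.5, 12) is absent (z outside [2, 16]); Subtracting the remaining from the first: none of the subtracted shapes is present at this height, so the r=9.5 cylinder is unchanged — 1 connected region. The outline is a single polygon with 12 vertices. Extrusion per mm of travel: 0.6 × 0.15 / (π × 0.875²) = 0.037418. Accumulating E over each segment gives final E = 2.2084.

G0 X-9.50 Y0.00 Z1.65
G1 X-8.23 Y-4.75 E0.1840
G1 X-4.75 Y-8.23 E0.3681
G1 X0.00 Y-9.50 E0.5521
G1 X4.75 Y-8.23 E0.7361
G1 X8.23 Y-4.75 E0.9202
G1 X9.50 Y0.00 E1.1042
G1 X8.23 Y4.75 E1.2882
G1 X4.75 Y8.23 E1.4723
G1 X0.00 Y9.50 E1.6563
G1 X-4.75 Y8.23 E1.8403
G1 X-8.23 Y4.75 E2.0244
G1 X-9.50 Y0.00 E2.2084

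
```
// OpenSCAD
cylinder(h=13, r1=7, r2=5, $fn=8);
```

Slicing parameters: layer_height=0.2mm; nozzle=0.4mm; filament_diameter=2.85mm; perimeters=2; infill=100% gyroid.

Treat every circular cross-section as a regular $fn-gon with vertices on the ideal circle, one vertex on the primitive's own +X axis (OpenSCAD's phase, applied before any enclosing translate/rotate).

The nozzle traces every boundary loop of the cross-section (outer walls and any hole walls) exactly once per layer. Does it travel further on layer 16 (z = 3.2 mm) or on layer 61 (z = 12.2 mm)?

Layer 16 (z = 3.2): the cone contributes a regular 8-gon of circumradius 6.508 (interpolated between r1=7 and r2=5 at t=0.246) (perimeter = 2·8·6.508·sin(180°/8) = 39.85 mm). So its perimeter = 39.85 mm. Layer 61 (z = 12.2): the cone contributes a regular 8-gon of circumradius 5.123 (interpolated between r1=7 and r2=5 at t=0.938) (perimeter = 2·8·5.123·sin(180°/8) = 31.37 mm). So its perimeter = 31.37 mm. Layer 16 is larger (39.85 vs 31.37 mm).

layer 16 (z = 3.2 mm)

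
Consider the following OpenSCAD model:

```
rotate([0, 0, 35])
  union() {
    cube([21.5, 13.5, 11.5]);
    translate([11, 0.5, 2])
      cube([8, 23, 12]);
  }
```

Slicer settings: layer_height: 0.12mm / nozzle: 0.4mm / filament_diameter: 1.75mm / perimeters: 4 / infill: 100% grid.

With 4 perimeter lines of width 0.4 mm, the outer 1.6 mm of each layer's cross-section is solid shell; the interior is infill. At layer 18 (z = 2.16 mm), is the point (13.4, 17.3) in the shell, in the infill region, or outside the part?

shell

At z = 2.16 mm: the cube (footprint 21.5×13.5) is included at this height; the cube at (11, 0.5) is present — its section is the full 8×23 rectangle; Merging all regions: the regions partially overlap (shared area 104.00 mm²), so overlapping operands fuse into one piece — 1 connected region; (whole slice rotated 35° about Z — lengths, areas and connectivity unchanged). Overall, the cross-section is a single solid region. Undo the 35° rotation: the query point maps to (20.900, 6.485) in the un-rotated model frame. The nearest boundary edge runs (21.50, 13.50)→(21.50, 0.00); distance from the point to it = 0.60 mm. The point is inside the cross-section, 0.60 mm from the nearest boundary — within the 1.6 mm shell band (4 × 0.4).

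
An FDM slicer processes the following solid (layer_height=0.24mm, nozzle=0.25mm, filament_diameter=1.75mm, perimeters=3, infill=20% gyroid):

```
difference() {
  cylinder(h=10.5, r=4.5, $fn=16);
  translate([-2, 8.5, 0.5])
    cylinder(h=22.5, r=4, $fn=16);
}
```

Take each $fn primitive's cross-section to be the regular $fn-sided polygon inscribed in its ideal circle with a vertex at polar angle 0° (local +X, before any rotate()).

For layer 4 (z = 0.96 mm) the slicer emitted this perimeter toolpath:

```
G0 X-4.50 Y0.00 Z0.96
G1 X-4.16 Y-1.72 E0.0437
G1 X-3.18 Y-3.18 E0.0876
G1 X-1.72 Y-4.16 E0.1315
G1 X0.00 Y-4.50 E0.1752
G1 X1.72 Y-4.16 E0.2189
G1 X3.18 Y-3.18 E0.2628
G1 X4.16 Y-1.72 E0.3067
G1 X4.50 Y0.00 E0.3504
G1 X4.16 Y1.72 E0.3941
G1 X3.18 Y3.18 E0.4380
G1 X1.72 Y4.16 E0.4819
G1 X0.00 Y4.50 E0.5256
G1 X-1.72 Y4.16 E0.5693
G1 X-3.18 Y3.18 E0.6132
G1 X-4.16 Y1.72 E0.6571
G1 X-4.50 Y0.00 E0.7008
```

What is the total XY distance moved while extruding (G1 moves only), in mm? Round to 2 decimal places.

28.09 mm

Sum the Euclidean lengths of each G1 segment: total = 28.09 mm.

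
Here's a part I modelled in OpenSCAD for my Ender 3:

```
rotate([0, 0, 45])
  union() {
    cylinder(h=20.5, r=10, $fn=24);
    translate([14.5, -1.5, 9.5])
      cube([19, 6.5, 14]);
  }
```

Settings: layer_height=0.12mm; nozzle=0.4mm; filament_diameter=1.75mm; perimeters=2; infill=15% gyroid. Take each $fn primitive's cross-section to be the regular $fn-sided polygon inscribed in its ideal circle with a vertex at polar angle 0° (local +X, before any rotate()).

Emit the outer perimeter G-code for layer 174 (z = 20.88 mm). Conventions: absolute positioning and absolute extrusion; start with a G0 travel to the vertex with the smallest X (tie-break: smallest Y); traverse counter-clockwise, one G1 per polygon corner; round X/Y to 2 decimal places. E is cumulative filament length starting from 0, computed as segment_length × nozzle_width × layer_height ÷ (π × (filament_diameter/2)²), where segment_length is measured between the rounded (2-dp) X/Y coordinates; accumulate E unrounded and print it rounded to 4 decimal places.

G0 X6.72 Y13.79 Z20.88
G1 X11.31 Y9.19 E0.1297
G1 X24.75 Y22.63 E0.5090
G1 X20.15 Y27.22 E0.6387
G1 X6.72 Y13.79 E1.0177

At z = 20.88 mm: the cylinder does not reach this height (z outside [0, 20.5]); the cube at (14.5, -1.5) is present — its section is the full 19×6.5 rectangle; Merging all regions: only the 19×6.5 cube at (14.5, -1.5) is present, so the union is just that shape — 1 connected region; (whole slice rotated 45° about Z — lengths, areas and connectivity unchanged). The outline is a single polygon with 4 vertices. Extrusion per mm of travel: 0.4 × 0.12 / (π × 0.875²) = 0.019956. Accumulating E over each segment gives final E = 1.0177.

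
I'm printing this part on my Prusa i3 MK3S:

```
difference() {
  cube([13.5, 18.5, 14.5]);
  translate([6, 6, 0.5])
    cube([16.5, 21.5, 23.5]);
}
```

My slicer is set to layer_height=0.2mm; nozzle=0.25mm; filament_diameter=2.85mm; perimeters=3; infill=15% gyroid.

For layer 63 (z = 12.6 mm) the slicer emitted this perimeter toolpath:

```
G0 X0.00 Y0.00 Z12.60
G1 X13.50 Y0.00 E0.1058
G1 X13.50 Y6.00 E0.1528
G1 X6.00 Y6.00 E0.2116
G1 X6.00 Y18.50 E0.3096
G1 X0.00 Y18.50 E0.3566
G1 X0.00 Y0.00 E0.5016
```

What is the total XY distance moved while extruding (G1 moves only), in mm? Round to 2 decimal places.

Sum the Euclidean lengths of each G1 segment: total = 64.00 mm.

64.00 mm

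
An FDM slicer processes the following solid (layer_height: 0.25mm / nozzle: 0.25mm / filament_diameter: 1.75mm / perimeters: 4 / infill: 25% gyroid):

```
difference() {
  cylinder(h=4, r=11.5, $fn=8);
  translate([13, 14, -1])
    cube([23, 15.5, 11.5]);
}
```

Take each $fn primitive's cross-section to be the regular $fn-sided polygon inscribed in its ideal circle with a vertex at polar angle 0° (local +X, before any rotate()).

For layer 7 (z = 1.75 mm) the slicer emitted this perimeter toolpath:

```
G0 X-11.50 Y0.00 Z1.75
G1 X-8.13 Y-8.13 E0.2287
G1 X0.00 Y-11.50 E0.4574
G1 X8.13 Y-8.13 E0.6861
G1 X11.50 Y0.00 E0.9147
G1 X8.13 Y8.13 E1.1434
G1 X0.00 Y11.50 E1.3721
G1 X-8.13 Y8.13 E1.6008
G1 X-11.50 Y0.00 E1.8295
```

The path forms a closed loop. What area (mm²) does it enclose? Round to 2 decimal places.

373.98 mm²

Apply the shoelace formula to the sequence of (X, Y) vertices; enclosed area = 373.98 mm².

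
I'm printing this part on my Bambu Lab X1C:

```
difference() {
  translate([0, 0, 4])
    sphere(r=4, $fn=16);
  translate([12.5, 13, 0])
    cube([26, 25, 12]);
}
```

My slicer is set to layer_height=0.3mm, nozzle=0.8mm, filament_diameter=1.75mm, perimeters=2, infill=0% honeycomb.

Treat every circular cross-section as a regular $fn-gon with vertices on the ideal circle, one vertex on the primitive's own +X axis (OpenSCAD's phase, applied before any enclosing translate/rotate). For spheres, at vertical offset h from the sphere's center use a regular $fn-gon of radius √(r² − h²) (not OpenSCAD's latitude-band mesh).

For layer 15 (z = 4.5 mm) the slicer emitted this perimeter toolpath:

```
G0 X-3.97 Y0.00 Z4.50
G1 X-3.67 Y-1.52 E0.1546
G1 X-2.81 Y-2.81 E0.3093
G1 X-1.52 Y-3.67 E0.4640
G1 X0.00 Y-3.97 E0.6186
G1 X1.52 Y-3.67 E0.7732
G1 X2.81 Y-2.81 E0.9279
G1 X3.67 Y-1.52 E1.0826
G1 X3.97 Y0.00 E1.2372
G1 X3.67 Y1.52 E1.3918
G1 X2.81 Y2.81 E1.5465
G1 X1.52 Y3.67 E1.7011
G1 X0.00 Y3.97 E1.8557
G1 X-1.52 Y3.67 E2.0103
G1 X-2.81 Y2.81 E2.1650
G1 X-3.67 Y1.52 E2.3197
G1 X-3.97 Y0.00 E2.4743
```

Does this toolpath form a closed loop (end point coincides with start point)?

Start point (G0): (-3.97, 0.00). End point (last G1): the path returns to the start — closed.

yes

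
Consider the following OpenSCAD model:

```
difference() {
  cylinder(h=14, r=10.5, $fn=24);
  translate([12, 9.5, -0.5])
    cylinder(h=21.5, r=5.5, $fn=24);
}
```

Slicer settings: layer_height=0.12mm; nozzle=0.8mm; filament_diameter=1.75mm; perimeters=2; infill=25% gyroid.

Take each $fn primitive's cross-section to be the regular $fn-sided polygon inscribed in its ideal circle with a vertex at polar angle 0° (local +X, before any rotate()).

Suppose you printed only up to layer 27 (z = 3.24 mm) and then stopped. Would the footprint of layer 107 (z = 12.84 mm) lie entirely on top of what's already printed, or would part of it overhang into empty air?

entirely on top

Compare the two slices. At z = 3.24: the cylinder: section is a regular 24-gon, circumradius r=10.5 (area = (24/2)·10.500²·sin(360°/24) = 342.42 mm²); the r=5.5 cylinder at (12, 9.5) gives a regular 24-gon of circumradius 5.5 (constant along its height) (area = (24/2)·5.500²·sin(360°/24) = 93.95 mm²); Subtracting the remaining from the first: starting from the r=10.5 cylinder (342.42 mm²), the r=5.5 cylinder at (12, 9.5) partially overlaps it — only the 1.69 mm² overlap (of its 93.95 mm²) is removed, clipping the outline — area = 340.73 mm². At z = 12.84: the r=10.5 cylinder contributes a regular 24-gon of circumradius 10.5 (area = (24/2)·10.500²·sin(360°/24) = 342.42 mm²); the r=5.5 cylinder at (12, 9.5) gives a regular 24-gon of circumradius 5.5 (constant along its height) (area = (24/2)·5.500²·sin(360°/24) = 93.95 mm²); Subtracting the remaining from the first: starting from the r=10.5 cylinder (342.42 mm²), the r=5.5 cylinder at (12, 9.5) partially overlaps it — only the 1.69 mm² overlap (of its 93.95 mm²) is removed, clipping the outline — area = 340.73 mm². Checking containment: the cross-section at z = 12.84 is a subset of the cross-section at z = 3.24.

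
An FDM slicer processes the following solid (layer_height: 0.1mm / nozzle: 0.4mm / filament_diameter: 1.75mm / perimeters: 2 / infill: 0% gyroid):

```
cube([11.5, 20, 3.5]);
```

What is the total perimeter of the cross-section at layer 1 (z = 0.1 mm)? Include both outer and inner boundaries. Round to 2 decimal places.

63.00 mm

At z = 0.1 mm: the 11.5×20 cube contributes its full rectangle (perimeter 63.00 mm). Overall, the cross-section is a single solid region. Total boundary length (outer) = 63.00 mm.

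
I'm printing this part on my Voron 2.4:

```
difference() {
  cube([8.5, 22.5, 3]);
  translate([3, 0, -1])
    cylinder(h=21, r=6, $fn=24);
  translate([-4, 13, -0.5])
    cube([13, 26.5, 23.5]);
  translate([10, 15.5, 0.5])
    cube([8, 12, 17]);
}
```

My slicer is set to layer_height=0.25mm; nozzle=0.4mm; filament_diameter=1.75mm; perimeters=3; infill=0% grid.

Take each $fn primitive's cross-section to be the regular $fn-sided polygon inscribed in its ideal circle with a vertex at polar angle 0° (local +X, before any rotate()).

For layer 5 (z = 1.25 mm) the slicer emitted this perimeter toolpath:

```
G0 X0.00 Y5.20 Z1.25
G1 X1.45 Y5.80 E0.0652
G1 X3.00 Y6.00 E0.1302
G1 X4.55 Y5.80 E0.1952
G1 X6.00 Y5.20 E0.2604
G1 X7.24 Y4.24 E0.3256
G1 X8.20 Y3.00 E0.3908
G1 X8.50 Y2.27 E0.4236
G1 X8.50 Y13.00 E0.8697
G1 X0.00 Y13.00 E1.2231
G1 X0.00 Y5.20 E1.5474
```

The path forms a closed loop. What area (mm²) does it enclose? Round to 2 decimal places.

66.14 mm²

Apply the shoelace formula to the sequence of (X, Y) vertices; enclosed area = 66.14 mm².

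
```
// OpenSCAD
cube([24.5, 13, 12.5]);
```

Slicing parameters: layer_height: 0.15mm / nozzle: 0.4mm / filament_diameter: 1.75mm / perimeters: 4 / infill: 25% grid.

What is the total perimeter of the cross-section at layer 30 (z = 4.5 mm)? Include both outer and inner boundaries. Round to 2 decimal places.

At z = 4.5 mm: the cube (footprint 24.5×13) is included at this height (perimeter 75.00 mm). Overall, the cross-section is a single solid region. Total boundary length (outer) = 75.00 mm.

75.00 mm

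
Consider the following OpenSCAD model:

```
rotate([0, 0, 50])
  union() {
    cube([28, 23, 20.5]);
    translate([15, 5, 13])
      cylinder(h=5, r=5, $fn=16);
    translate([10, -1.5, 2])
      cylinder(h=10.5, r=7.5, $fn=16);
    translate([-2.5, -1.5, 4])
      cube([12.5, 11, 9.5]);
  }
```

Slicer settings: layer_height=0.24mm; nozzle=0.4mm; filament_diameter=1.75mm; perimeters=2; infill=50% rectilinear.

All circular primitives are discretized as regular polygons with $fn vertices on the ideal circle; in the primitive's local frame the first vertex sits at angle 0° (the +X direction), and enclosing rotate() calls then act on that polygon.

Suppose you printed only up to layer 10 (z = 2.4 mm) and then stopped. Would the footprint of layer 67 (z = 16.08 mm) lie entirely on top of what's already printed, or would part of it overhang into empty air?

Compare the two slices. At z = 2.4: the 28×23 cube contributes its full rectangle (area 644.00 mm²); the cylinder at (15, 5) is not intersected at this z (z outside [13, 18]); the r=7.5 cylinder at (10, -1.5) gives a regular 16-gon of circumradius 7.5 (constant along its height) (area = (16/2)·7.500²·sin(360°/16) = 172.21 mm²); the cube at (-2.5, -1.5) does not reach this height (z outside [4, 13.5]); Combining (union): the regions partially overlap — summed areas 816.21 mm² minus the doubly-counted overlap 64.05 mm² gives 752.16 mm² — area = 752.16 mm²; (rotated 50° about Z; rotation is an isometry so areas/perimeters/island counts are preserved). At z = 16.08: the cube (footprint 28×23) is included at this height (area 644.00 mm²); the cylinder at (15, 5): section is a regular 16-gon, circumradius r=5 (area = (16/2)·5.000²·sin(360°/16) = 76.54 mm²); the cylinder at (10, -1.5) is not intersected at this z (z outside [2, 12.5]); the cube at (-2.5, -1.5) is not intersected at this z (z outside [4, 13.5]); Combining (union): the r=5 cylinder at (15, 5) lies entirely inside the 28×23 cube, so the union is just the 28×23 cube — area = 644.00 mm²; (rotated 50° about Z; rotation is an isometry so areas/perimeters/island counts are preserved). Checking containment: the cross-section at z = 16.08 is a subset of the cross-section at z = 2.4.

entirely on top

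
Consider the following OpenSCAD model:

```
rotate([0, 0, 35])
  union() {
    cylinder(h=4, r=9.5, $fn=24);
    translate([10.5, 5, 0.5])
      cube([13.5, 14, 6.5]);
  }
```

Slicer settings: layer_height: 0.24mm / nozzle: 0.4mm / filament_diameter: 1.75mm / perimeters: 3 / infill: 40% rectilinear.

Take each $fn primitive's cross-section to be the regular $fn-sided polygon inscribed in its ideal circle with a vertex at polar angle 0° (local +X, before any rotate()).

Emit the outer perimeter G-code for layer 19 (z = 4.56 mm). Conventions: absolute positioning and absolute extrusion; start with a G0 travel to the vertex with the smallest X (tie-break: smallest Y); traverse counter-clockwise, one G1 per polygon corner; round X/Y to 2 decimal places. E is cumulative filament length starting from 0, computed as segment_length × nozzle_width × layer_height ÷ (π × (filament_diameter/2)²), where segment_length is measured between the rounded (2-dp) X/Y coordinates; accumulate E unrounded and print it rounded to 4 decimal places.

At z = 4.56 mm: the cylinder is absent (z outside [0, 4]); the cube at (10.5, 5) is present — its section is the full 13.5×14 rectangle; Taking the union: only the 13.5×14 cube at (10.5, 5) is present, so the union is just that shape — 1 connected region; (whole slice rotated 35° about Z — lengths, areas and connectivity unchanged). The outline is a single polygon with 4 vertices. Extrusion per mm of travel: 0.4 × 0.24 / (π × 0.875²) = 0.039912. Accumulating E over each segment gives final E = 2.1952.

G0 X-2.30 Y21.59 Z4.56
G1 X5.73 Y10.12 E0.5588
G1 X16.79 Y17.86 E1.0976
G1 X8.76 Y29.33 E1.6564
G1 X-2.30 Y21.59 E2.1952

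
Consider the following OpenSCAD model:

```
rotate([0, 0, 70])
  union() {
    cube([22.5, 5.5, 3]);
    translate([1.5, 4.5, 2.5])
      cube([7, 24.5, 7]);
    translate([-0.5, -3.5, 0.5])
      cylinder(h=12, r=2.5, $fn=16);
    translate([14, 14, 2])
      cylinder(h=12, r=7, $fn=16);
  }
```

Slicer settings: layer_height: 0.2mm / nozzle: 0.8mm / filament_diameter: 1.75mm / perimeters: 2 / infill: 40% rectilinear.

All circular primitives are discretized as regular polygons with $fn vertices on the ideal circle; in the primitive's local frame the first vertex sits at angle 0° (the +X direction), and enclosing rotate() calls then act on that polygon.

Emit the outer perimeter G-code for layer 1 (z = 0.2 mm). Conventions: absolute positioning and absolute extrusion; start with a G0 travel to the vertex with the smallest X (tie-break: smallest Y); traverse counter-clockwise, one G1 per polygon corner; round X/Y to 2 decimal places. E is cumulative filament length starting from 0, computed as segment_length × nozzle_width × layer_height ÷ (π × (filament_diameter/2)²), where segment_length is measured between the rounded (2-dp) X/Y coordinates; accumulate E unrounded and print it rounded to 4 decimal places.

G0 X-5.17 Y1.88 Z0.20
G1 X0.00 Y0.00 E0.3659
G1 X7.70 Y21.14 E1.8626
G1 X2.53 Y23.02 E2.2285
G1 X-5.17 Y1.88 E3.7251

At z = 0.2 mm: the cube is present — its section is the full 22.5×5.5 rectangle; the cube at (1.5, 4.5) does not reach this height (z outside [2.5, 9.5]); the cylinder at (-0.5, -3.5) is absent (z outside [0.5, 12.5]); the cylinder at (14, 14) is not intersected at this z (z outside [2, 14]); Merging all regions: only the 22.5×5.5 cube is present, so the union is just that shape — 1 connected region; (whole slice rotated 70° about Z — lengths, areas and connectivity unchanged). The outline is a single polygon with 4 vertices. Extrusion per mm of travel: 0.8 × 0.2 / (π × 0.875²) = 0.066520. Accumulating E over each segment gives final E = 3.7251.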